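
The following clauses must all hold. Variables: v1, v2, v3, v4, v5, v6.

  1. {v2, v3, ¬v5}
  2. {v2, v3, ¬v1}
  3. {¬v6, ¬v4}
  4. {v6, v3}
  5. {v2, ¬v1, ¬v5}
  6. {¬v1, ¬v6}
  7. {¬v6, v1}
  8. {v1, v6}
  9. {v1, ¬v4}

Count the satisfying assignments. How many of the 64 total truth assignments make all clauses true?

The models are:
  v1=T v2=F v3=T v4=F v5=F v6=F
  v1=T v2=F v3=T v4=T v5=F v6=F
  v1=T v2=T v3=T v4=F v5=F v6=F
  v1=T v2=T v3=T v4=F v5=T v6=F
  v1=T v2=T v3=T v4=T v5=F v6=F
  v1=T v2=T v3=T v4=T v5=T v6=F
Count: 6.

6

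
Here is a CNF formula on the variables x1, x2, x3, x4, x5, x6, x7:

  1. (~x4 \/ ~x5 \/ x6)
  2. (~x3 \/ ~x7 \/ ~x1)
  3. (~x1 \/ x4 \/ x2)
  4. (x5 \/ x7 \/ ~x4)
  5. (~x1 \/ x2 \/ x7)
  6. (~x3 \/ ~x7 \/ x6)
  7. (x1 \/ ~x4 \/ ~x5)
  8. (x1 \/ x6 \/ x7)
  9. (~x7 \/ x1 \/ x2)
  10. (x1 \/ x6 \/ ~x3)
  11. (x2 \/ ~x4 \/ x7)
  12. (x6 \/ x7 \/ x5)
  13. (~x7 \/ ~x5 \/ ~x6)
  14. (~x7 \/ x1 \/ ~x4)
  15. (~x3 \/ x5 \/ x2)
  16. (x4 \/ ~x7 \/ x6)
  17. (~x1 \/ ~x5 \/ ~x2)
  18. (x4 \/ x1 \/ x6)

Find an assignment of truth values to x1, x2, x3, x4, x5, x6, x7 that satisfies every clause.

x1 = F, x2 = T, x3 = T, x4 = F, x5 = F, x6 = T, x7 = F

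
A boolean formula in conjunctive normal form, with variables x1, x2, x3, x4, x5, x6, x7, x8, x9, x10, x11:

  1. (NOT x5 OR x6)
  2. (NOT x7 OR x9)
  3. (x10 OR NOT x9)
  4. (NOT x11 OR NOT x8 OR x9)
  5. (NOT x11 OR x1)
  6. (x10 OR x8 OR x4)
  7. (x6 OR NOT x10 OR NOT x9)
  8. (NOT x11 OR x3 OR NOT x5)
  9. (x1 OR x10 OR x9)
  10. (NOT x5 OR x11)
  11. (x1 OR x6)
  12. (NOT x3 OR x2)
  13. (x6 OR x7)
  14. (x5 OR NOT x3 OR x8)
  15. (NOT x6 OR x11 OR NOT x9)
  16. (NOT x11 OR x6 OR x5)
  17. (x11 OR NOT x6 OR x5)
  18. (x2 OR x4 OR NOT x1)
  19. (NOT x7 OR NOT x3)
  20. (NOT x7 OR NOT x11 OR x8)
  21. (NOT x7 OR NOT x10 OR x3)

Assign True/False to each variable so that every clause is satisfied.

x1=True, x2=True, x3=False, x4=True, x5=False, x6=True, x7=False, x8=False, x9=False, x10=True, x11=True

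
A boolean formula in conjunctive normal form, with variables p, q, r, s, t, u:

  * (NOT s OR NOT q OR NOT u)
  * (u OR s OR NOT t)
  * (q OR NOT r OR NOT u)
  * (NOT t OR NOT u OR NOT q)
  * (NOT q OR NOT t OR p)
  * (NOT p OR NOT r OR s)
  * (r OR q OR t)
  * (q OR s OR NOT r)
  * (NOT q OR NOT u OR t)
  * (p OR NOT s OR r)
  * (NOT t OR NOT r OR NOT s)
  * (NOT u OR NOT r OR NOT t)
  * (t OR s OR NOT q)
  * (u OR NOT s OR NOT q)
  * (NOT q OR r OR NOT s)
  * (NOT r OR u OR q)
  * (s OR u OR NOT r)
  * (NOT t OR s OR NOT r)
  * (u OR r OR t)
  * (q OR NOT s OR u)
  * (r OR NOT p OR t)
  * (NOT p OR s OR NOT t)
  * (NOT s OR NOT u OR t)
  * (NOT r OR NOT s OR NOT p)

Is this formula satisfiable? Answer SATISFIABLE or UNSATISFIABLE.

SATISFIABLE

Try p = False.
Try q = False.
Try r = False.
  then t is forced to True.
  then s is forced to False.
  then u is forced to True.
So p = F, q = F, r = F, s = F, t = T, u = T is a satisfying assignment.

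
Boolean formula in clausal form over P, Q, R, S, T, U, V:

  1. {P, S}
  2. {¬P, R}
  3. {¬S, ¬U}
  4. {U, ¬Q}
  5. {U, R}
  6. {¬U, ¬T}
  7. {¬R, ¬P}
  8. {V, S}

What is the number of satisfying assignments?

Satisfying assignments:
  P=0 Q=0 R=1 S=1 T=0 U=0 V=0
  P=0 Q=0 R=1 S=1 T=0 U=0 V=1
  P=0 Q=0 R=1 S=1 T=1 U=0 V=0
  P=0 Q=0 R=1 S=1 T=1 U=0 V=1
Count: 4.

4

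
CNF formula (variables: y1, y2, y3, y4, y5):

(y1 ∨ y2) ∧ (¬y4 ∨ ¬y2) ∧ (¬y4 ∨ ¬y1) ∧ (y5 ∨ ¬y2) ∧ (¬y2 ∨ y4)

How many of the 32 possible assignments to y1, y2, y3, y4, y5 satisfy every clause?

4

Satisfying assignments:
  y1=1 y2=0 y3=0 y4=0 y5=0
  y1=1 y2=0 y3=0 y4=0 y5=1
  y1=1 y2=0 y3=1 y4=0 y5=0
  y1=1 y2=0 y3=1 y4=0 y5=1
Count: 4.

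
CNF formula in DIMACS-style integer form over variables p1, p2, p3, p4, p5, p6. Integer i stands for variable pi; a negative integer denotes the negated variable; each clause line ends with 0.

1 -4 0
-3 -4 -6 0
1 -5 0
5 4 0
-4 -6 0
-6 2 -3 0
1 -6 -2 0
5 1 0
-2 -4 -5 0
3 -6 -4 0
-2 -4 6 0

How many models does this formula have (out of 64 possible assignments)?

11

Split on p4, then p6.
  p4=T, p6=T: a clause becomes empty — 0.
  p4=T, p6=F: remaining (p1,p2,p3,p5) ∈ {(T,F,F,F); (T,F,F,T); (T,F,T,F); (T,F,T,T)} — 4.
  p4=F, p6=T: remaining (p1,p2,p3,p5) ∈ {(T,F,F,T); (T,T,F,T); (T,T,T,T)} — 3.
  p4=F, p6=F: remaining (p1,p2,p3,p5) ∈ {(T,F,F,T); (T,F,T,T); (T,T,F,T); (T,T,T,T)} — 4.
Total: 0 + 4 + 3 + 4 = 11.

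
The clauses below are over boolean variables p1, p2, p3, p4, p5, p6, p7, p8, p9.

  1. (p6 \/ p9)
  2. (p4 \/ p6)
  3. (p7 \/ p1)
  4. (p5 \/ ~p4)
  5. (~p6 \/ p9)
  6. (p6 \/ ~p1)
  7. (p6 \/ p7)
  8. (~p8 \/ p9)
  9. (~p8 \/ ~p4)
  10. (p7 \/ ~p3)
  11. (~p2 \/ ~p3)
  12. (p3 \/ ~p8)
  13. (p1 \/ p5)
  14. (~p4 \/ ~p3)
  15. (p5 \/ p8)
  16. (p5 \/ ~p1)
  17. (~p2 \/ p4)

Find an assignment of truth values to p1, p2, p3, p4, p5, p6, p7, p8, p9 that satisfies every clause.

p1=F, p2=F, p3=F, p4=T, p5=T, p6=T, p7=T, p8=F, p9=T

Check each clause:
  1. (p6 \/ p9) — p9 is true.
  2. (p4 \/ p6) — p4 is true.
  3. (p1 \/ p7) — p7 is true.
  4. (~p4 \/ p5) — p5 is true.
  5. (p9 \/ ~p6) — p9 is true.
  6. (~p1 \/ p6) — p6 is true.
  7. (p6 \/ p7) — p6 is true.
  8. (~p8 \/ p9) — ~p8 is true.
  9. (~p4 \/ ~p8) — ~p8 is true.
  10. (~p3 \/ p7) — ~p3 is true.
  11. (~p2 \/ ~p3) — ~p3 is true.
  12. (p3 \/ ~p8) — ~p8 is true.
  13. (p5 \/ p1) — p5 is true.
  14. (~p3 \/ ~p4) — ~p3 is true.
  15. (p5 \/ p8) — p5 is true.
  16. (~p1 \/ p5) — p5 is true.
  17. (~p2 \/ p4) — p4 is true.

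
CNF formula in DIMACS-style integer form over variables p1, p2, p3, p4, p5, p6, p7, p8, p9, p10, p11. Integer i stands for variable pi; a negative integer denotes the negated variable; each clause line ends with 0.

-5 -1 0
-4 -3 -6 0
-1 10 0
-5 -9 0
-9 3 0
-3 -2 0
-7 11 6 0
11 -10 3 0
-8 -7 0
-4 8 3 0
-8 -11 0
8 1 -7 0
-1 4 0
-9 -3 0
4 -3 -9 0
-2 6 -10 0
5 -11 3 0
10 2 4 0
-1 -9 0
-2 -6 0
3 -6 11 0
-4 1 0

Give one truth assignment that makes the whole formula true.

p1 = T  p2 = F  p3 = T  p4 = T  p5 = F  p6 = F  p7 = F  p8 = F  p9 = F  p10 = T  p11 = T

p7 occurs only negated in the remaining clauses — set p7 = False.
Pure literal: p9 appears only negated; assign p9 = False.
Set p1 = True and propagate.
  then p5 is forced to False.
  then p10 is forced to True.
  then p4 is forced to True.
The remaining clauses are satisfied by p2 = False, p3 = True, p6 = False, p8 = False, p11 = True.
Every clause has at least one true literal under this assignment.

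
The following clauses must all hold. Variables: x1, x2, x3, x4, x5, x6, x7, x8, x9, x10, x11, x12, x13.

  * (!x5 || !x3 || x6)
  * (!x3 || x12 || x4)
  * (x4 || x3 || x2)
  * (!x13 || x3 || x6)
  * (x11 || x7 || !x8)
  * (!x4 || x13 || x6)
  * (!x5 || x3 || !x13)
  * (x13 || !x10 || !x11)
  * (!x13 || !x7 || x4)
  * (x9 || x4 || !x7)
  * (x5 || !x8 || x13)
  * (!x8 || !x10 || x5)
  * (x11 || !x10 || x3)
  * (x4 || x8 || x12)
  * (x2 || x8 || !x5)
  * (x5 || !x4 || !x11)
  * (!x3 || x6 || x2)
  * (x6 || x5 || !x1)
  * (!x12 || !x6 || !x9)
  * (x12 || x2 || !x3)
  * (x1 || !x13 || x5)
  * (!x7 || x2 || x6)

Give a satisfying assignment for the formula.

x1 = True, x2 = False, x3 = False, x4 = True, x5 = False, x6 = True, x7 = False, x8 = False, x9 = False, x10 = False, x11 = False, x12 = False, x13 = False

x10 occurs only negated in the remaining clauses — set x10 = False.
Try x1 = True.
For the remaining variables, x2 = False, x3 = False, x4 = True, x5 = False, x6 = True, x7 = False, x8 = False, x9 = False, x11 = False, x12 = False, x13 = False works.
Every clause has at least one true literal under this assignment.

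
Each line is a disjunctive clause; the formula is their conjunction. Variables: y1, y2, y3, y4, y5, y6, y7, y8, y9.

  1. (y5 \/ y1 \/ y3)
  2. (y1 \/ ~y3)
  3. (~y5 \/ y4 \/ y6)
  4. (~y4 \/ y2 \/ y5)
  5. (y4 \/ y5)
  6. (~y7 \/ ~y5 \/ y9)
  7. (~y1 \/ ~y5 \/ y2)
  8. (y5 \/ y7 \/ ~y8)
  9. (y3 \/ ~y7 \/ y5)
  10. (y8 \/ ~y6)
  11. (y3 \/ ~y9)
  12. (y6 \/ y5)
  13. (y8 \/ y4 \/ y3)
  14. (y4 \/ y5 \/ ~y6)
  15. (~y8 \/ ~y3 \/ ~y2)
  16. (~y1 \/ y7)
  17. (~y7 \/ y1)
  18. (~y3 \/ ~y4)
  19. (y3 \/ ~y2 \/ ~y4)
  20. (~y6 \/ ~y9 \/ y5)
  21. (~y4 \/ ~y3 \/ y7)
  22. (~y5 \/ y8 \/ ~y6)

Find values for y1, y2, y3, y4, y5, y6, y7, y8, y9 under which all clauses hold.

Branch on y1: take y1 = False.
  then y3 is forced to False.
  then y5 is forced to True.
  then y9 is forced to False.
  then y7 is forced to False.
Branch on y2: take y2 = True.
  then y4 is forced to False.
  then y6 is forced to True.
  then y8 is forced to True.

y1=F  y2=T  y3=F  y4=F  y5=T  y6=T  y7=F  y8=T  y9=F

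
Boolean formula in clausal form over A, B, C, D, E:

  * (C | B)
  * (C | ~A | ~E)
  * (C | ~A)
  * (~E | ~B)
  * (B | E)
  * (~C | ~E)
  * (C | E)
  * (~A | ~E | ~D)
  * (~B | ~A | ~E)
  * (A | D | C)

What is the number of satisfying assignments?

Satisfying assignments:
  A=0 B=1 C=1 D=0 E=0
  A=0 B=1 C=1 D=1 E=0
  A=1 B=1 C=1 D=0 E=0
  A=1 B=1 C=1 D=1 E=0
That's 4 in total.

4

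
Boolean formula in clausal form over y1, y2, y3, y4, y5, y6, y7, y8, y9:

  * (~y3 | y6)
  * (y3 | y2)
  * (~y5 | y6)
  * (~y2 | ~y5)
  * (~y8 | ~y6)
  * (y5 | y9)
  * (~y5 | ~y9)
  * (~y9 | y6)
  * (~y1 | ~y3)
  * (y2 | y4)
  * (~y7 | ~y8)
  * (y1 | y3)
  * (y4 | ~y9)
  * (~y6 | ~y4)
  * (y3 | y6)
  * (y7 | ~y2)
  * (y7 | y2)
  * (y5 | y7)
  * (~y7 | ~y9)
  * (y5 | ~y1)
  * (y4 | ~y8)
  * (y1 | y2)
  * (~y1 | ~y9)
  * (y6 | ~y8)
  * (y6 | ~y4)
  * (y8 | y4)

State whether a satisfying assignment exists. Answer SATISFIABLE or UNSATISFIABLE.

UNSATISFIABLE

y6 = True:
  propagation gives y8=False, y4=False; an empty clause results — contradiction.
y6 = False:
  propagation gives y3=False; an empty clause results — contradiction.
Every branch closes, so no satisfying assignment exists.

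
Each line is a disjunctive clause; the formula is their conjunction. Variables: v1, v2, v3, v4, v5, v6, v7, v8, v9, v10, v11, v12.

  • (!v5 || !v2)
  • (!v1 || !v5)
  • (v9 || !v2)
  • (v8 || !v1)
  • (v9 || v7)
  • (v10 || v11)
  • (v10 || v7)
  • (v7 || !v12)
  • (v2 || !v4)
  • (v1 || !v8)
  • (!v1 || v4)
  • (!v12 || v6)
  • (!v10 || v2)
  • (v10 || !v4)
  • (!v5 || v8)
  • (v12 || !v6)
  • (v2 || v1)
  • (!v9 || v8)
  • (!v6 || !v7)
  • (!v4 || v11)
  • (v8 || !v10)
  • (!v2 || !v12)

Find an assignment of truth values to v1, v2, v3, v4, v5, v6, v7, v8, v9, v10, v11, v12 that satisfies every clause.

v1=1, v2=1, v3=1, v4=1, v5=0, v6=0, v7=1, v8=1, v9=1, v10=1, v11=1, v12=0

v5 occurs only negated in the remaining clauses — set v5 = False.
Pure literal: v11 appears only positively; assign v11 = True.
Try v1 = True.
  then v8 is forced to True.
  then v4 is forced to True.
  then v2 is forced to True.
  then v9 is forced to True.
  then v10 is forced to True.
  then v12 is forced to False.
  then v6 is forced to False.
v3, v7 are now unconstrained; take v3 = True, v7 = True.
Check each clause:
  1. (!v5 || !v2) — !v5 is true.
  2. (!v5 || !v1) — !v5 is true.
  3. (v9 || !v2) — v9 is true.
  4. (v8 || !v1) — v8 is true.
  5. (v7 || v9) — v9 is true.
  6. (v11 || v10) — v10 is true.
  7. (v7 || v10) — v10 is true.
  8. (v7 || !v12) — !v12 is true.
  9. (v2 || !v4) — v2 is true.
  10. (!v8 || v1) — v1 is true.
  11. (v4 || !v1) — v4 is true.
  12. (v6 || !v12) — !v12 is true.
  13. (!v10 || v2) — v2 is true.
  14. (v10 || !v4) — v10 is true.
  15. (!v5 || v8) — v8 is true.
  16. (v12 || !v6) — !v6 is true.
  17. (v2 || v1) — v1 is true.
  18. (!v9 || v8) — v8 is true.
  19. (!v7 || !v6) — !v6 is true.
  20. (!v4 || v11) — v11 is true.
  21. (!v10 || v8) — v8 is true.
  22. (!v12 || !v2) — !v12 is true.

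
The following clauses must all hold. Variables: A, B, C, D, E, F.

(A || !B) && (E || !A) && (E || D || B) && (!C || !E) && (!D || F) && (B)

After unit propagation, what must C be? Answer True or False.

False

Unit clause (B) sets B = True.
From (A || !B) and B = True: A = True.
(E || !A) with A = True leaves only E, so E = True.
(!E || !C) with E = True leaves only !C, so C = False.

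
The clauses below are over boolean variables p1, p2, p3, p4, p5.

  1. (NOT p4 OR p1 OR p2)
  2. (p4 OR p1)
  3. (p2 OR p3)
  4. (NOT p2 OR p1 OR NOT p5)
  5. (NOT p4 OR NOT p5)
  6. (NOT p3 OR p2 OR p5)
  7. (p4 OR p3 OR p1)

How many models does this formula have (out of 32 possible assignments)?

9

Case analysis on p1 and p2:
  p1=1, p2=1: p3 free; 3 ways for (p4,p5) × 2^1 = 6.
  p1=1, p2=0: remaining (p3,p4,p5) ∈ {(1,0,1)} — 1.
  p1=0, p2=1: remaining (p3,p4,p5) ∈ {(0,1,0); (1,1,0)} — 2.
  p1=0, p2=0: a clause becomes empty — 0.
Total: 6 + 1 + 2 + 0 = 9.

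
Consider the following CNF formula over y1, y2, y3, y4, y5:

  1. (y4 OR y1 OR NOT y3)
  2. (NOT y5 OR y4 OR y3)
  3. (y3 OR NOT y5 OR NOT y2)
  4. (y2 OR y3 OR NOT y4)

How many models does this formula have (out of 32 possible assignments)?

18

Case analysis on y3 and y4:
  y3=1, y4=1: y1, y2, y5 free → 2^3 = 8.
  y3=1, y4=0: remaining (y1,y2,y5) ∈ {(1,0,0); (1,0,1); (1,1,0); (1,1,1)} — 4.
  y3=0, y4=1: remaining (y1,y2,y5) ∈ {(0,1,0); (1,1,0)} — 2.
  y3=0, y4=0: remaining (y1,y2,y5) ∈ {(0,0,0); (0,1,0); (1,0,0); (1,1,0)} — 4.
Total: 8 + 4 + 2 + 4 = 18.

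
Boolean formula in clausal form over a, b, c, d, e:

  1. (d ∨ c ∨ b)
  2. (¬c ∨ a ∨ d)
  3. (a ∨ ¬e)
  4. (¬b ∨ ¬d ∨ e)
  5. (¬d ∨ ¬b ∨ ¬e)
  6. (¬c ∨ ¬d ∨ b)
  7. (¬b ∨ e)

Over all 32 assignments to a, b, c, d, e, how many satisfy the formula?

7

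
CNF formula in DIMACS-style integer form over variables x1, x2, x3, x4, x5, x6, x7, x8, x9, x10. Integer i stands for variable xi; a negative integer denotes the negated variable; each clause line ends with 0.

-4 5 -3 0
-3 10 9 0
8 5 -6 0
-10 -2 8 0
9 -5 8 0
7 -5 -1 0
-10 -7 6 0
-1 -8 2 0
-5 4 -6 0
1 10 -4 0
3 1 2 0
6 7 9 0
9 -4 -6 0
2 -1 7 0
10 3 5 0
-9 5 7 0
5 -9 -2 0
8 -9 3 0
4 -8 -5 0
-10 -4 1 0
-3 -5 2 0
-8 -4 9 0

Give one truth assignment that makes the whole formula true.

Set x1 = True and propagate.
For the remaining variables, x2 = True, x3 = False, x4 = True, x5 = True, x6 = False, x7 = True, x8 = True, x9 = True, x10 = False works.

x1=True, x2=True, x3=False, x4=True, x5=True, x6=False, x7=True, x8=True, x9=True, x10=False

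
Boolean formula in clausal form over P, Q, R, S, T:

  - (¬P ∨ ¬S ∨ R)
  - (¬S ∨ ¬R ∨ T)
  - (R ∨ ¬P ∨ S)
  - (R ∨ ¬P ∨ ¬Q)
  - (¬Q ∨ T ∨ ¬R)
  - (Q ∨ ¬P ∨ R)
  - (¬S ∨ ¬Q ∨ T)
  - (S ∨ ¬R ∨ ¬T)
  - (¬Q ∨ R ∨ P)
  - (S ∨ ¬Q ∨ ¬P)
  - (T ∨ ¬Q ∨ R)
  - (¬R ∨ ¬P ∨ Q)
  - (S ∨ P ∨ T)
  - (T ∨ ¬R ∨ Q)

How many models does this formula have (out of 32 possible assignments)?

6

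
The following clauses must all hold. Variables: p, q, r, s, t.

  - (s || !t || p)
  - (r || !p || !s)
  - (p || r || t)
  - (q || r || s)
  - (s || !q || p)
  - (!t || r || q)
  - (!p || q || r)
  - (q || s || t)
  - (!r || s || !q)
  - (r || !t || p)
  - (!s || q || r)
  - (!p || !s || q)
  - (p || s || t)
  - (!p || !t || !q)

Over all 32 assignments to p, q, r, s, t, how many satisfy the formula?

7

Split on p, then q.
  p=T, q=T: remaining (r,s,t) ∈ {(F,F,F); (T,T,F)} — 2.
  p=T, q=F: remaining (r,s,t) ∈ {(T,F,T)} — 1.
  p=F, q=T: remaining (r,s,t) ∈ {(T,T,F); (T,T,T)} — 2.
  p=F, q=F: remaining (r,s,t) ∈ {(T,T,F); (T,T,T)} — 2.
Total: 2 + 1 + 2 + 2 = 7.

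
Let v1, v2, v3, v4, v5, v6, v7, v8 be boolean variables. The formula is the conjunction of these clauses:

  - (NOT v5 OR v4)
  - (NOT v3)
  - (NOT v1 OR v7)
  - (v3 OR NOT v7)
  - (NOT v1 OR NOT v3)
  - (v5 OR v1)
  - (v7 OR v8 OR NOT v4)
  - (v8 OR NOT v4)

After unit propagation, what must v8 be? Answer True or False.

True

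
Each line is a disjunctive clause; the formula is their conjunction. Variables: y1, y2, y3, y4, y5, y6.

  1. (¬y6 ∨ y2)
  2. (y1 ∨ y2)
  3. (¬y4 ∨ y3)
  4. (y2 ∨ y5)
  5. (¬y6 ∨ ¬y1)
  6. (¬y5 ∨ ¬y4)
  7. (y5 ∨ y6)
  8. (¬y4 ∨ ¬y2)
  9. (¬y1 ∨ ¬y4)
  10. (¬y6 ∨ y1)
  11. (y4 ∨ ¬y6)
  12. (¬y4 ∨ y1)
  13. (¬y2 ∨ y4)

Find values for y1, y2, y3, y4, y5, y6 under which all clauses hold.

y1 = True, y2 = False, y3 = False, y4 = False, y5 = True, y6 = False

Branch on y1: take y1 = True.
  then y6 is forced to False.
  then y5 is forced to True.
  then y4 is forced to False.
  then y2 is forced to False.
y3 is now unconstrained; take y3 = False.
Every clause has at least one true literal under this assignment.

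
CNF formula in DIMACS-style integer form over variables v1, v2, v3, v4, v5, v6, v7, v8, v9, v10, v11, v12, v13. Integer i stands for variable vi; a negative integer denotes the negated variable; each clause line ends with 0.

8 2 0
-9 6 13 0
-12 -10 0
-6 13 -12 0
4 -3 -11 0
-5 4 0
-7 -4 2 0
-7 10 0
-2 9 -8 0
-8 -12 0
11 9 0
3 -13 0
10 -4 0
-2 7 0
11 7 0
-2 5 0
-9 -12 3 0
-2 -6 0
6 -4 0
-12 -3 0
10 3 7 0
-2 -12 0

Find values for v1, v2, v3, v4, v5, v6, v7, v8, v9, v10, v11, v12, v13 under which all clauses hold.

Pure literal: v12 appears only negated; assign v12 = False.
Try v2 = False.
  then v8 is forced to True.
Set v3 = False and propagate.
  then v13 is forced to False.
For the remaining variables, v1 = True, v4 = False, v5 = False, v6 = False, v7 = True, v9 = False, v10 = True, v11 = True works.
Every clause has at least one true literal under this assignment.

v1 = True, v2 = False, v3 = False, v4 = False, v5 = False, v6 = False, v7 = True, v8 = True, v9 = False, v10 = True, v11 = True, v12 = False, v13 = False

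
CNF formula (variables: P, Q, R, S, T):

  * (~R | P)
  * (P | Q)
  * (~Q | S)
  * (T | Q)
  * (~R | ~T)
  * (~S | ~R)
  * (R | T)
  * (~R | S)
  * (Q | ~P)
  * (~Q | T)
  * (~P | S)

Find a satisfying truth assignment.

Branch on P: take P = False.
  then R is forced to False.
  then Q is forced to True.
  then S is forced to True.
  then T is forced to True.

P = False, Q = True, R = False, S = True, T = True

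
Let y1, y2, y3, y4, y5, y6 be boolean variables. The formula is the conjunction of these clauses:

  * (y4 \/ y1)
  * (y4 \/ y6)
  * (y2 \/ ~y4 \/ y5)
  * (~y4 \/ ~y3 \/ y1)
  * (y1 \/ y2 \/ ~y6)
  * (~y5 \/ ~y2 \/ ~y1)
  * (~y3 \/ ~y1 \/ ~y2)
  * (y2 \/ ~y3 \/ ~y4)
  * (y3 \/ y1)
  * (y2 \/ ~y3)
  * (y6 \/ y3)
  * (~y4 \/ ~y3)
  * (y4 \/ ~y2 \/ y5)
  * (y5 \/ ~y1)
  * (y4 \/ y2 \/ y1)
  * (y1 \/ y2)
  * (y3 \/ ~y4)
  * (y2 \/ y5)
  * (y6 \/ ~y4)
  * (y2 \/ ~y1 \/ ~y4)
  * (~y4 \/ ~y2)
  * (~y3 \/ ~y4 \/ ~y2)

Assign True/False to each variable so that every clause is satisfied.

Set y1 = True and propagate.
  then y5 is forced to True.
  then y2 is forced to False.
  then y3 is forced to False.
  then y6 is forced to True.
  then y4 is forced to False.

y1=T, y2=F, y3=F, y4=F, y5=T, y6=T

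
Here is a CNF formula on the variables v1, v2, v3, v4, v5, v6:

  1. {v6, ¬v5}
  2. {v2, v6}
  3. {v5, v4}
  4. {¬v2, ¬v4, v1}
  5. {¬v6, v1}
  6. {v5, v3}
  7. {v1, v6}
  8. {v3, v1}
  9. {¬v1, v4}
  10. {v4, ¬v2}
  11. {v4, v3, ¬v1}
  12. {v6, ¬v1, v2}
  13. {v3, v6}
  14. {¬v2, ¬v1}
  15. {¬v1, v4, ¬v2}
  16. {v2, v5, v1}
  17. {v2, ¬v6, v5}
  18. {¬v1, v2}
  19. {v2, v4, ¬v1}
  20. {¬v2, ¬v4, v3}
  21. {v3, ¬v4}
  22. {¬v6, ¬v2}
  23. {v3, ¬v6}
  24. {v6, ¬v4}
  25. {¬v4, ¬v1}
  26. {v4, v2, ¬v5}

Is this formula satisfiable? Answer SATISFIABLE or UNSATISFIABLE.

v1 = True:
  propagation gives v4=True; an empty clause results — contradiction.
v1 = False:
  propagation gives v6=False; an empty clause results — contradiction.
Every branch closes, so no satisfying assignment exists.

UNSATISFIABLE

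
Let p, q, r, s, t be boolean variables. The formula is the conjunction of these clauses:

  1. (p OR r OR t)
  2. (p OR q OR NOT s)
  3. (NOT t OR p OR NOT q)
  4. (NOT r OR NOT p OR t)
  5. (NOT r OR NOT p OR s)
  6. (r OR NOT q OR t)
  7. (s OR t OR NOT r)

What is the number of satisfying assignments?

Case analysis on p and r:
  p=1, r=1: remaining (q,s,t) ∈ {(0,1,1); (1,1,1)} — 2.
  p=1, r=0: s free; 3 ways for (q,t) × 2^1 = 6.
  p=0, r=1: remaining (q,s,t) ∈ {(0,0,1); (1,1,0)} — 2.
  p=0, r=0: remaining (q,s,t) ∈ {(0,0,1)} — 1.
Total: 2 + 6 + 2 + 1 = 11.

11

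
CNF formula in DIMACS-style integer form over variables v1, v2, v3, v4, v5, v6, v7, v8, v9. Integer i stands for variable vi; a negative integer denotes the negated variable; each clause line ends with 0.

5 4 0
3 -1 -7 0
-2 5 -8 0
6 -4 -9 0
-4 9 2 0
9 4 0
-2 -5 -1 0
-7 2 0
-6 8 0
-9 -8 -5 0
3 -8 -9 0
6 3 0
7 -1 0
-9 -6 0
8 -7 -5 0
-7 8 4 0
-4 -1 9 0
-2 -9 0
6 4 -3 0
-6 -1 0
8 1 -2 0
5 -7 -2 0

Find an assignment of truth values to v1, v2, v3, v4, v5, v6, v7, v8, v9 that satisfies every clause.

Try v1 = False.
For the remaining variables, v2 = True, v3 = True, v4 = True, v5 = True, v6 = True, v7 = False, v8 = True, v9 = False works.
Every clause has at least one true literal under this assignment.

v1=F, v2=T, v3=T, v4=T, v5=T, v6=T, v7=F, v8=T, v9=F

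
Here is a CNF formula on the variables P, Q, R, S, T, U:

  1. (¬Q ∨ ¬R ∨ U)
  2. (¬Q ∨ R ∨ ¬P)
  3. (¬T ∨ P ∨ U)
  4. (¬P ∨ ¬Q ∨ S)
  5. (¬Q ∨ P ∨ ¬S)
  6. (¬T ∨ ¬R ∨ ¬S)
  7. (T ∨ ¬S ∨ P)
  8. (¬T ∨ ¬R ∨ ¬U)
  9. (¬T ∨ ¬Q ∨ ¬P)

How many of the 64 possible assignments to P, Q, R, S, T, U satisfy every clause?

24

Case analysis on P and Q:
  P=T, Q=T: remaining (R,S,T,U) ∈ {(T,T,F,T)} — 1.
  P=T, Q=F: 13 of the 16 assignments to (R,S,T,U) work.
  P=F, Q=T: remaining (R,S,T,U) ∈ {(F,F,F,F); (F,F,F,T); (F,F,T,T); (T,F,F,T)} — 4.
  P=F, Q=F: 6 of the 16 assignments to (R,S,T,U) work.
Total: 1 + 13 + 4 + 6 = 24.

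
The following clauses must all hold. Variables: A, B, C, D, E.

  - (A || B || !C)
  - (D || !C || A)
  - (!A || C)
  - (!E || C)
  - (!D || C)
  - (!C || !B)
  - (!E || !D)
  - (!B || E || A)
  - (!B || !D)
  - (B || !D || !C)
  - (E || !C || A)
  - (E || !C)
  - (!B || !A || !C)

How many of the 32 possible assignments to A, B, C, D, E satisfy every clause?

2

The models are:
  A=0 B=0 C=0 D=0 E=0
  A=1 B=0 C=1 D=0 E=1
That's 2 in total.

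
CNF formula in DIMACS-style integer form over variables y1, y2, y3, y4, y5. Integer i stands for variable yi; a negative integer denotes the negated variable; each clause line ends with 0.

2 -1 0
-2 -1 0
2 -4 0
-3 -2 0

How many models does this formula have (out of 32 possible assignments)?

8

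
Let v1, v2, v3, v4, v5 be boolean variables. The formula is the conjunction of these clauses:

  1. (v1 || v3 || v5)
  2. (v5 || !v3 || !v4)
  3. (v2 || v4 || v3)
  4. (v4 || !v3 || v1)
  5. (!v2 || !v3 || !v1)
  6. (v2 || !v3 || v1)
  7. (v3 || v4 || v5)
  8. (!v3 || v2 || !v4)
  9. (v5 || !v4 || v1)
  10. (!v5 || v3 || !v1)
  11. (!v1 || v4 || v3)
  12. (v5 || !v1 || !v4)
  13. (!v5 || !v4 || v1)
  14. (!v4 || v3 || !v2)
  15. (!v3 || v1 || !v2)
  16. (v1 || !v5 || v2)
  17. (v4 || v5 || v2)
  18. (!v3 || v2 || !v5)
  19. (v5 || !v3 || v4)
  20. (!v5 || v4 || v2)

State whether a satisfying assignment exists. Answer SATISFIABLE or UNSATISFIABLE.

SATISFIABLE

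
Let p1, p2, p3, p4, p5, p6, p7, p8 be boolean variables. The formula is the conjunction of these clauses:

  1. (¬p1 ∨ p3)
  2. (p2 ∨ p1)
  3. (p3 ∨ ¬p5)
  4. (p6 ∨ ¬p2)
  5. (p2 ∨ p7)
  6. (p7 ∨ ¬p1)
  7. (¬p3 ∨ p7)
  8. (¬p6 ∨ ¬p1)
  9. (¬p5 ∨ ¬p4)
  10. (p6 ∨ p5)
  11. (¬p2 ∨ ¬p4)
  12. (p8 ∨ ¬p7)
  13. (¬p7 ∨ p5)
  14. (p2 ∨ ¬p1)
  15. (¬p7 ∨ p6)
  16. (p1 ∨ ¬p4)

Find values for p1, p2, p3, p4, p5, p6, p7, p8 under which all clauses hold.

p1 = False, p2 = True, p3 = False, p4 = False, p5 = False, p6 = True, p7 = False, p8 = True

p4 occurs only negated in the remaining clauses — set p4 = False.
p8 occurs only positively in the remaining clauses — set p8 = True.
Set p1 = False and propagate.
  then p2 is forced to True.
  then p6 is forced to True.
Branch on p3: take p3 = False.
  then p5 is forced to False.
  then p7 is forced to False.
Every clause has at least one true literal under this assignment.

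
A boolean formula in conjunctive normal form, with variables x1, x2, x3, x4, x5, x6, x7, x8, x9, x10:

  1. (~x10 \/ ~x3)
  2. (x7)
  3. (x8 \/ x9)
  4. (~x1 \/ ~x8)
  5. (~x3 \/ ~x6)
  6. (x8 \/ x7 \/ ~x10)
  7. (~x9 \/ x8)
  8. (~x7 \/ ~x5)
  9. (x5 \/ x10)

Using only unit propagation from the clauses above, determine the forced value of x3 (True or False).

(x7) stands alone — x7 = True.
In (~x7 \/ ~x5), ~x7 is now false; ~x5 must hold, so x5 = False.
In (x10 \/ x5), x5 is now false; x10 must hold, so x10 = True.
From (~x3 \/ ~x10) and x10 = True: x3 = False.

False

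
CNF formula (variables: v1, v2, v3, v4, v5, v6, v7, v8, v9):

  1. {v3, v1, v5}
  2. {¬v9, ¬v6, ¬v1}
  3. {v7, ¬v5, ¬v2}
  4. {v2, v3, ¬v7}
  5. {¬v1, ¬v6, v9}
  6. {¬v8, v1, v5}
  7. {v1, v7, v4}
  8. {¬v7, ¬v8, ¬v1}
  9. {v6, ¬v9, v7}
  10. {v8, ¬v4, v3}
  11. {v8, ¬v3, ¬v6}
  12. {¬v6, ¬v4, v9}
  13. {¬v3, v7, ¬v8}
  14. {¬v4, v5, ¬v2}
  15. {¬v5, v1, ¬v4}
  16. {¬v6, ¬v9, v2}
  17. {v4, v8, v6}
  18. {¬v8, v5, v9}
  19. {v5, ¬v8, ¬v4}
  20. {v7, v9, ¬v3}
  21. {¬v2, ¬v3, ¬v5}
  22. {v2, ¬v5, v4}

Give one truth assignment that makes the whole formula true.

v1=F, v2=T, v3=F, v4=F, v5=T, v6=T, v7=T, v8=T, v9=T

Check each clause:
  1. {v5, v3, v1} — v5 is true.
  2. {¬v9, ¬v1, ¬v6} — ¬v1 is true.
  3. {¬v2, v7, ¬v5} — v7 is true.
  4. {v3, v2, ¬v7} — v2 is true.
  5. {¬v6, v9, ¬v1} — v9 is true.
  6. {v1, ¬v8, v5} — v5 is true.
  7. {v4, v1, v7} — v7 is true.
  8. {¬v1, ¬v8, ¬v7} — ¬v1 is true.
  9. {v6, ¬v9, v7} — v6 is true.
  10. {v8, v3, ¬v4} — v8 is true.
  11. {¬v3, v8, ¬v6} — v8 is true.
  12. {¬v6, ¬v4, v9} — v9 is true.
  13. {¬v3, v7, ¬v8} — ¬v3 is true.
  14. {¬v4, v5, ¬v2} — ¬v4 is true.
  15. {v1, ¬v5, ¬v4} — ¬v4 is true.
  16. {¬v6, v2, ¬v9} — v2 is true.
  17. {v4, v8, v6} — v8 is true.
  18. {¬v8, v5, v9} — v9 is true.
  19. {v5, ¬v8, ¬v4} — ¬v4 is true.
  20. {v9, v7, ¬v3} — v9 is true.
  21. {¬v3, ¬v2, ¬v5} — ¬v3 is true.
  22. {¬v5, v2, v4} — v2 is true.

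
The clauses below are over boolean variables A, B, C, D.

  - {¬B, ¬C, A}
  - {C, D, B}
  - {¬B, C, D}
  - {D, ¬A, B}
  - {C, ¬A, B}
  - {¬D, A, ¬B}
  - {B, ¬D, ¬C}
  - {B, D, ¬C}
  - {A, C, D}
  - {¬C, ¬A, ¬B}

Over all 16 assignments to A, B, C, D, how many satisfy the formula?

2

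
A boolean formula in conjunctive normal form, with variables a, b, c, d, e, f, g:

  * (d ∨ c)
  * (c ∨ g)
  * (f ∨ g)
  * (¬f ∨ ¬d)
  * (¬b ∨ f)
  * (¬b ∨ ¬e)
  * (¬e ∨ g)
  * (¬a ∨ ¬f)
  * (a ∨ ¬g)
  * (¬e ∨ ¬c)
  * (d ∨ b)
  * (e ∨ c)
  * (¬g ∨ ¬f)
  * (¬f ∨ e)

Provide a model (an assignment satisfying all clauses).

a=1, b=0, c=0, d=1, e=1, f=0, g=1

Set a = True and propagate.
  then f is forced to False.
  then g is forced to True.
  then b is forced to False.
  then d is forced to True.
Branch on c: take c = False.
  then e is forced to True.
Every clause has at least one true literal under this assignment.
Check each clause:
  1. (d ∨ c) — d is true.
  2. (c ∨ g) — g is true.
  3. (f ∨ g) — g is true.
  4. (¬f ∨ ¬d) — ¬f is true.
  5. (¬b ∨ f) — ¬b is true.
  6. (¬e ∨ ¬b) — ¬b is true.
  7. (g ∨ ¬e) — g is true.
  8. (¬a ∨ ¬f) — ¬f is true.
  9. (a ∨ ¬g) — a is true.
  10. (¬c ∨ ¬e) — ¬c is true.
  11. (d ∨ b) — d is true.
  12. (e ∨ c) — e is true.
  13. (¬g ∨ ¬f) — ¬f is true.
  14. (e ∨ ¬f) — ¬f is true.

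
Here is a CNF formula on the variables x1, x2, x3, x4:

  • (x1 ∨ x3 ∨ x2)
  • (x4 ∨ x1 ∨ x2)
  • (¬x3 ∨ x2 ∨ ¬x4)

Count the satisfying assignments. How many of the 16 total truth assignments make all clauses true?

Case analysis on x2 and x1:
  x2=T, x1=T: remaining (x3,x4) ∈ {(F,F); (F,T); (T,F); (T,T)} — 4.
  x2=T, x1=F: remaining (x3,x4) ∈ {(F,F); (F,T); (T,F); (T,T)} — 4.
  x2=F, x1=T: remaining (x3,x4) ∈ {(F,F); (F,T); (T,F)} — 3.
  x2=F, x1=F: a clause becomes empty — 0.
Total: 4 + 4 + 3 + 0 = 11.

11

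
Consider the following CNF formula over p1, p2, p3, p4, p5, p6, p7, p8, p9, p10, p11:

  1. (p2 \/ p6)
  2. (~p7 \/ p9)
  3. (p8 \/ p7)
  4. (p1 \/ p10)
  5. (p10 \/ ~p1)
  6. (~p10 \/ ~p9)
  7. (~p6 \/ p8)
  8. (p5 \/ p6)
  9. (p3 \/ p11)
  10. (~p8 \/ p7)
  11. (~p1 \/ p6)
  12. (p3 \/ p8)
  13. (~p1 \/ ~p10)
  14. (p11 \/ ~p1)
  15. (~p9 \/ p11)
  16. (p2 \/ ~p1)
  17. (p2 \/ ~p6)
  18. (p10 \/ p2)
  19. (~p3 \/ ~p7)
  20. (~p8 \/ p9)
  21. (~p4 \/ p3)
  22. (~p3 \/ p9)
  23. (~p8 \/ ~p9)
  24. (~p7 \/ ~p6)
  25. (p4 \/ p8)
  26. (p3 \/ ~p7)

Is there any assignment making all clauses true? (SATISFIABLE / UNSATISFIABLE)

UNSATISFIABLE

p8 = True:
  propagation gives p7=True, p9=True; an empty clause results — contradiction.
p8 = False:
  propagation gives p7=True, p9=True, p10=False, p1=True; an empty clause results — contradiction.
Every branch closes, so no satisfying assignment exists.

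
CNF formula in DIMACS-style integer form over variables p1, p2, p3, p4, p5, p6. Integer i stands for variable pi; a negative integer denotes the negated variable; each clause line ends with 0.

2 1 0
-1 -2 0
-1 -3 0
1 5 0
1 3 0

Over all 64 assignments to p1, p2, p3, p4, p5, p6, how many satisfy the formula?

Case analysis on p1 and p2:
  p1=1, p2=1: a clause becomes empty — 0.
  p1=1, p2=0: forces p3=0; p4, p5, p6 free → 2^3 = 8.
  p1=0, p2=1: remaining (p3,p4,p5,p6) ∈ {(1,0,1,0); (1,0,1,1); (1,1,1,0); (1,1,1,1)} — 4.
  p1=0, p2=0: a clause becomes empty — 0.
Total: 0 + 8 + 4 + 0 = 12.

12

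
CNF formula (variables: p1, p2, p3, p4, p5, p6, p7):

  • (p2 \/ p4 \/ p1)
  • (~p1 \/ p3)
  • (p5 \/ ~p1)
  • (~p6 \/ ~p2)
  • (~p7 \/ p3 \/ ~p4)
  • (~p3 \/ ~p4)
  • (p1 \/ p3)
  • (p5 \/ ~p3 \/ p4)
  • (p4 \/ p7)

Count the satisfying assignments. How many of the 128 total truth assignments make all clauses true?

Satisfying assignments:
  p1=F p2=T p3=T p4=F p5=T p6=F p7=T
  p1=T p2=F p3=T p4=F p5=T p6=F p7=T
  p1=T p2=F p3=T p4=F p5=T p6=T p7=T
  p1=T p2=T p3=T p4=F p5=T p6=F p7=T
Count: 4.

4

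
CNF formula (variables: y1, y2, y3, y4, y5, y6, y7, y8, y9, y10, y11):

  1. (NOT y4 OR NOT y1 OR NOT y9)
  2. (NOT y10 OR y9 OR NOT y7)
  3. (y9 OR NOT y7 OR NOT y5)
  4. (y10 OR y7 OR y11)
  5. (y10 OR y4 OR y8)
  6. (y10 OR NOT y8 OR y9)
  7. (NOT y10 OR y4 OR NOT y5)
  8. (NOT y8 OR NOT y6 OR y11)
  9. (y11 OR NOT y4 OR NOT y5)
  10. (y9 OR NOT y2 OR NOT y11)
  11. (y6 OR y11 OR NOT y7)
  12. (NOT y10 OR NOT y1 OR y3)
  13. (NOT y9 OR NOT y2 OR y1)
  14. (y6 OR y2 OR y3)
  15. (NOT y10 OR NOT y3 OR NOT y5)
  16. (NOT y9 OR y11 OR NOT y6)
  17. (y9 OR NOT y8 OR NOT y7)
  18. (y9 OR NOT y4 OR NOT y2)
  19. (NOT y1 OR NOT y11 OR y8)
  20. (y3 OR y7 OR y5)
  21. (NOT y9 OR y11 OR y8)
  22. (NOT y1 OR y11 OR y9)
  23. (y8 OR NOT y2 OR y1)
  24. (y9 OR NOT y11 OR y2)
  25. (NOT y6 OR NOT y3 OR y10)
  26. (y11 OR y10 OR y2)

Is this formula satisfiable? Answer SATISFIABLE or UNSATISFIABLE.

SATISFIABLE

Branch on y1: take y1 = False.
Branch on y2: take y2 = False.
Branch on y3: take y3 = True.
The remaining clauses are satisfied by y4 = True, y5 = False, y6 = False, y7 = False, y8 = False, y9 = True, y10 = True, y11 = True.
So y1=F, y2=F, y3=T, y4=T, y5=F, y6=F, y7=F, y8=F, y9=T, y10=T, y11=T is a satisfying assignment.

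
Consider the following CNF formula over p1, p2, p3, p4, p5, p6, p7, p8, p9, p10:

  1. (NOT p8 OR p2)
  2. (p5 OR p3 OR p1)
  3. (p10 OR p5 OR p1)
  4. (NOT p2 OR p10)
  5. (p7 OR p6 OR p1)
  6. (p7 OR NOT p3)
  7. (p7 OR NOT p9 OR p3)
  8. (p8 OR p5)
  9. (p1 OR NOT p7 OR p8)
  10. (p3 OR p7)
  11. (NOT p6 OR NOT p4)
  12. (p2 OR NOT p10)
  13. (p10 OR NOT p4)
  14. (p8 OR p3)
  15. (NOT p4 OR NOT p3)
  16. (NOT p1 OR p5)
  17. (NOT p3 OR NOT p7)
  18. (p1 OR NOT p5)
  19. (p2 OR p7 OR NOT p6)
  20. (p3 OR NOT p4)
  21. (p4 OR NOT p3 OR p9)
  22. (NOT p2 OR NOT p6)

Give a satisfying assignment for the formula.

Try p1 = True.
  then p5 is forced to True.
The remaining clauses are satisfied by p2 = True, p3 = False, p4 = False, p6 = False, p7 = True, p8 = True, p9 = False, p10 = True.
Check each clause:
  1. (NOT p8 OR p2) — p2 is true.
  2. (p1 OR p5 OR p3) — p1 is true.
  3. (p1 OR p10 OR p5) — p1 is true.
  4. (p10 OR NOT p2) — p10 is true.
  5. (p1 OR p6 OR p7) — p1 is true.
  6. (NOT p3 OR p7) — NOT p3 is true.
  7. (p7 OR p3 OR NOT p9) — p7 is true.
  8. (p5 OR p8) — p8 is true.
  9. (p1 OR p8 OR NOT p7) — p8 is true.
  10. (p3 OR p7) — p7 is true.
  11. (NOT p4 OR NOT p6) — NOT p6 is true.
  12. (p2 OR NOT p10) — p2 is true.
  13. (NOT p4 OR p10) — p10 is true.
  14. (p3 OR p8) — p8 is true.
  15. (NOT p4 OR NOT p3) — NOT p4 is true.
  16. (NOT p1 OR p5) — p5 is true.
  17. (NOT p7 OR NOT p3) — NOT p3 is true.
  18. (NOT p5 OR p1) — p1 is true.
  19. (p7 OR NOT p6 OR p2) — p2 is true.
  20. (p3 OR NOT p4) — NOT p4 is true.
  21. (p4 OR NOT p3 OR p9) — NOT p3 is true.
  22. (NOT p2 OR NOT p6) — NOT p6 is true.

p1=T, p2=T, p3=F, p4=F, p5=T, p6=F, p7=T, p8=T, p9=F, p10=T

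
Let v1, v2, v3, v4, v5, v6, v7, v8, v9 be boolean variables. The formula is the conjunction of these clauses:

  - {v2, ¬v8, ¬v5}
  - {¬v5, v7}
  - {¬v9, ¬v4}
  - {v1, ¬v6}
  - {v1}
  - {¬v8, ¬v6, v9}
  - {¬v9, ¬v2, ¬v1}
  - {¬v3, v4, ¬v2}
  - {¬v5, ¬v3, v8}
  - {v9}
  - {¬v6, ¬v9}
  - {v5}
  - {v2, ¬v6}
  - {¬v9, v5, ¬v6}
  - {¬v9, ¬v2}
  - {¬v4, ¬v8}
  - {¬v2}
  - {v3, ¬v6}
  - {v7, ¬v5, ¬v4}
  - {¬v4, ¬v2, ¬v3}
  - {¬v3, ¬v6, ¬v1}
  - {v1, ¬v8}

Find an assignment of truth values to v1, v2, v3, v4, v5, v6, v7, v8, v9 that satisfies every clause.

(v1) is a unit clause, so v1 = True.
(v9) is a unit clause, so v9 = True.
(¬v4) is a unit clause, so v4 = False.
Unit propagation: (¬v2) forces v2 = False.
The clause (¬v6) is unit: v6 must be False.
Unit propagation: (v5) forces v5 = True.
Unit propagation: (¬v8) forces v8 = False.
(v7) is a unit clause, so v7 = True.
The clause (¬v3) is unit: v3 must be False.
Every clause has at least one true literal under this assignment.

v1 = True, v2 = False, v3 = False, v4 = False, v5 = True, v6 = False, v7 = True, v8 = False, v9 = True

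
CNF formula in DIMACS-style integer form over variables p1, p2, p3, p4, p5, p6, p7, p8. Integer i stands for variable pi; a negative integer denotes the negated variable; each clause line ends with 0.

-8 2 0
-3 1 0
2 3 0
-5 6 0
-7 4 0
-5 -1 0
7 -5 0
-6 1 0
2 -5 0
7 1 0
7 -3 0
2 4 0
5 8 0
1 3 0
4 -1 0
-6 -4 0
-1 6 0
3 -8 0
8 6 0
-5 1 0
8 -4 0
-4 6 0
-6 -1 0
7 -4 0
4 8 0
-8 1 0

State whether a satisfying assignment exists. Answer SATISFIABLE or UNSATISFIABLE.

UNSATISFIABLE

p1 = True:
  propagation gives p5=False, p8=True, p2=True, p4=True; an empty clause results — contradiction.
p1 = False:
  propagation gives p3=False; an empty clause results — contradiction.
Every branch closes, so no satisfying assignment exists.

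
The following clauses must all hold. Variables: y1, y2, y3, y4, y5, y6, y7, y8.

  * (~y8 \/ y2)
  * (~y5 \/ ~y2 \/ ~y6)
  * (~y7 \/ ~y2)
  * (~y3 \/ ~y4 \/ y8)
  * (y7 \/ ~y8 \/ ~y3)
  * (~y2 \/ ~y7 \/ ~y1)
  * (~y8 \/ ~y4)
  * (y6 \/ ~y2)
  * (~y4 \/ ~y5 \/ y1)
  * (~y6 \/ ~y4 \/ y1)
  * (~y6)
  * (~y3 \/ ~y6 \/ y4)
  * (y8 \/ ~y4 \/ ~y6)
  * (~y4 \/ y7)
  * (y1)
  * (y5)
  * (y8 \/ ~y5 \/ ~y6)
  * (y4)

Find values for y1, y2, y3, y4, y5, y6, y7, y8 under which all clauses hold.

(~y6) is a unit clause, so y6 = False.
The clause (~y2) is unit: y2 must be False.
The clause (~y8) is unit: y8 must be False.
(y1) is a unit clause, so y1 = True.
Unit propagation: (y5) forces y5 = True.
The clause (y4) is unit: y4 must be True.
The clause (~y3) is unit: y3 must be False.
(y7) is a unit clause, so y7 = True.
Every clause has at least one true literal under this assignment.

y1=1, y2=0, y3=0, y4=1, y5=1, y6=0, y7=1, y8=0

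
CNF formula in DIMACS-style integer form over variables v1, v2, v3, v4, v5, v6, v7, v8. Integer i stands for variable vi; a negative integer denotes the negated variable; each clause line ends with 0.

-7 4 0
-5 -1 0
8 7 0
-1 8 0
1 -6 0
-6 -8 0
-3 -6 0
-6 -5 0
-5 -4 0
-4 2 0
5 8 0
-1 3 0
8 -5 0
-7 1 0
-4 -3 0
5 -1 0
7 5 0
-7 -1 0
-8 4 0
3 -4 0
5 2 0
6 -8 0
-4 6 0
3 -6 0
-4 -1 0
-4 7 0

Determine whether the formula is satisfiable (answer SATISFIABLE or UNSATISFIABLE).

v4 = True:
  propagation gives v5=False, v2=True, v8=True, v6=False; an empty clause results — contradiction.
v4 = False:
  propagation gives v7=False, v8=True; an empty clause results — contradiction.
Every branch closes, so no satisfying assignment exists.

UNSATISFIABLE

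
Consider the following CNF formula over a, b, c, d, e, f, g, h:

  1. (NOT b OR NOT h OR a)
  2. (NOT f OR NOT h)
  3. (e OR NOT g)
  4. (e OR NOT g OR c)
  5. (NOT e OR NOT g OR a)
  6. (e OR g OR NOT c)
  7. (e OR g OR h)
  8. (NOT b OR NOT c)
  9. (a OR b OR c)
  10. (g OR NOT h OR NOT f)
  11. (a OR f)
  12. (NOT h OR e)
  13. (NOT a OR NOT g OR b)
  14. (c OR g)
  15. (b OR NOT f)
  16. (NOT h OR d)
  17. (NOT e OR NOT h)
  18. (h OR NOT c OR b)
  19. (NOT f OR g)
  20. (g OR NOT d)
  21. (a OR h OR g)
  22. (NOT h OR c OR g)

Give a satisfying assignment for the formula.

a = True  b = True  c = False  d = False  e = True  f = False  g = True  h = False

Check each clause:
  1. (a OR NOT b OR NOT h) — NOT h is true.
  2. (NOT f OR NOT h) — NOT h is true.
  3. (e OR NOT g) — e is true.
  4. (c OR NOT g OR e) — e is true.
  5. (a OR NOT g OR NOT e) — a is true.
  6. (NOT c OR e OR g) — NOT c is true.
  7. (g OR e OR h) — e is true.
  8. (NOT c OR NOT b) — NOT c is true.
  9. (c OR b OR a) — a is true.
  10. (NOT f OR g OR NOT h) — NOT h is true.
  11. (f OR a) — a is true.
  12. (e OR NOT h) — NOT h is true.
  13. (b OR NOT a OR NOT g) — b is true.
  14. (g OR c) — g is true.
  15. (NOT f OR b) — NOT f is true.
  16. (NOT h OR d) — NOT h is true.
  17. (NOT e OR NOT h) — NOT h is true.
  18. (NOT c OR b OR h) — b is true.
  19. (NOT f OR g) — NOT f is true.
  20. (NOT d OR g) — NOT d is true.
  21. (a OR h OR g) — a is true.
  22. (c OR g OR NOT h) — NOT h is true.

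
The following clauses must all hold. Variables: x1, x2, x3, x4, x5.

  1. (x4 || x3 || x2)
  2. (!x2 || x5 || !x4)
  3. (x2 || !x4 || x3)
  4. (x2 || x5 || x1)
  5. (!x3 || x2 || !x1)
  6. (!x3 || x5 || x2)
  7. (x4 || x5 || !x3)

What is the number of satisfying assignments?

12

Split on x2, then x3.
  x2=1, x3=1: remaining (x1,x4,x5) ∈ {(0,0,1); (0,1,1); (1,0,1); (1,1,1)} — 4.
  x2=1, x3=0: x1 free; 3 ways for (x4,x5) × 2^1 = 6.
  x2=0, x3=1: remaining (x1,x4,x5) ∈ {(0,0,1); (0,1,1)} — 2.
  x2=0, x3=0: a clause becomes empty — 0.
Total: 4 + 6 + 2 + 0 = 12.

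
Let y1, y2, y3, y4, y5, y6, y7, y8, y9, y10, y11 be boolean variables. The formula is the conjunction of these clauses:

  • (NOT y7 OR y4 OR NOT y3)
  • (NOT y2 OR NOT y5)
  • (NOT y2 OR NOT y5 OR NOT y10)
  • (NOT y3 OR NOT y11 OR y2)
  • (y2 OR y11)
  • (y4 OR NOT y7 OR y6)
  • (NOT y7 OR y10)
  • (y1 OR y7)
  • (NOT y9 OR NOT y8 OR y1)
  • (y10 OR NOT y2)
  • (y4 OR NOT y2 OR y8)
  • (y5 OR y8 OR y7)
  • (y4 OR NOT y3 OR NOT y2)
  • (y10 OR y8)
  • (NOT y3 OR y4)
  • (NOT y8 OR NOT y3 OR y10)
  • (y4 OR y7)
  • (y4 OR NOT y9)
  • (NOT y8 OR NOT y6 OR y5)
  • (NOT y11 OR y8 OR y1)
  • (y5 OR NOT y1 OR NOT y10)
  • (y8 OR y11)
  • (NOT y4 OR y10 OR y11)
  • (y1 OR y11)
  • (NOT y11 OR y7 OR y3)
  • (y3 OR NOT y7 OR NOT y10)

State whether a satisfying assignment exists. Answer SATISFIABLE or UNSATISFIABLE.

Pure literal: y9 appears only negated; assign y9 = False.
Try y1 = False.
  then y7 is forced to True.
  then y10 is forced to True.
  then y11 is forced to True.
  then y8 is forced to True.
  then y3 is forced to True.
  then y4 is forced to True.
  then y2 is forced to True.
  then y5 is forced to False.
  then y6 is forced to False.
So y1 = 0  y2 = 1  y3 = 1  y4 = 1  y5 = 0  y6 = 0  y7 = 1  y8 = 1  y9 = 0  y10 = 1  y11 = 1 is a satisfying assignment.

SATISFIABLE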